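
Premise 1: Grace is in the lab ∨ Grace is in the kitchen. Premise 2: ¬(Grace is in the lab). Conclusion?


Disjunctive syllogism: P ∨ Q, ¬P ⊢ Q
Disjunction: Grace is in the lab ∨ Grace is in the kitchen
We know it is not the case that Grace is in the lab.
By disjunctive syllogism, the other disjunct must be true.

Grace is in the kitchen


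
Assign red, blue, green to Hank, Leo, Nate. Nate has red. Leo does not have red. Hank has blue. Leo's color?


From clues:
  Nate → red
  Hank → blue
By elimination, Leo gets the remaining.

green


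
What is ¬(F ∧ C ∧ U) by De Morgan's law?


De Morgan's law: ¬(P ∧ Q ∧ R) ≡ ¬P ∨ ¬Q ∨ ¬R
¬(F ∧ C ∧ U) = ¬F ∨ ¬C ∨ ¬U

¬F ∨ ¬C ∨ ¬U


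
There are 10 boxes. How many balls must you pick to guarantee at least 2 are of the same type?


Pigeonhole: to guarantee k in one of n categories, need (k-1)×n + 1.
k = 2, n = 10
Minimum = (2-1) × 10 + 1 = 1 × 10 + 1

11


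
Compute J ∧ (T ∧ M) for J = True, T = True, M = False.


J = True, T = True, M = False
Step 1: T ∧ M = True AND False = False
Step 2: J ∧ False = True AND False = False
AND is true only when ALL operands are true.

False


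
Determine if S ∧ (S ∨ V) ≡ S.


Expression 1: S ∧ (S ∨ V)
Expression 2: S
Truth table (S V | Expr1 Expr2):
  T T |   T     T
  T F |   T     T
  F T |   F     F
  F F |   F     F
All 4 rows agree, so the expressions are logically equivalent.

Yes


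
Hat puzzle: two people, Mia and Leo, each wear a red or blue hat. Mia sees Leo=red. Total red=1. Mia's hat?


Total red = 1, Leo = red
Red accounted for: 1
Remaining for Mia: 0
Mia's hat is blue.

blue


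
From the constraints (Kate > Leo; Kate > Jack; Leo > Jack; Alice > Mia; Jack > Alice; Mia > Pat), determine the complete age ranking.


Constraints: Kate > Leo; Kate > Jack; Leo > Jack; Alice > Mia; Jack > Alice; Mia > Pat
Method: at each step, the next-highest is the one remaining person who never appears on the smaller side of a constraint between remaining people.
  Step 1: remaining {Kate, Mia, Alice, Leo, Jack, Pat}; on the smaller side: {Mia, Alice, Leo, Jack, Pat} → Kate is next (Kate > Leo; Kate > Jack).
  Step 2: remaining {Mia, Alice, Leo, Jack, Pat}; on the smaller side: {Mia, Alice, Jack, Pat} → Leo is next (Leo > Jack).
  Step 3: remaining {Mia, Alice, Jack, Pat}; on the smaller side: {Mia, Alice, Pat} → Jack is next (Jack > Alice).
  Step 4: remaining {Mia, Alice, Pat}; on the smaller side: {Mia, Pat} → Alice is next (Alice > Mia).
  Step 5: remaining {Mia, Pat}; on the smaller side: {Pat} → Mia is next (Mia > Pat).
  Step 6: only Pat remains → lowest.
Final ranking (highest to lowest):

Kate > Leo > Jack > Alice > Mia > Pat


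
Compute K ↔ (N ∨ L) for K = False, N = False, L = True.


K = False, N = False, L = True
Step 1: N ∨ L = False OR True = True
Step 2: K ↔ (True): true when both sides have same truth value.
Result: False ↔ True = False

False


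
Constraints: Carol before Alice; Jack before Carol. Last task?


Constraints: Carol before Alice; Jack before Carol
The last task can have nothing scheduled after it, so it must never appear on the left of a 'before'.
Tasks appearing before some other task: Carol, Jack.
The only task not in that list is Alice → it is last.

Alice


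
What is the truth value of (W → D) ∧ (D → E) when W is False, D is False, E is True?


W = False, D = False, E = True
Step 1: W → D is false only when W=True and D=False. Result: True
Step 2: D → E is false only when D=True and E=False. Result: True
Step 3: True ∧ True = True

True


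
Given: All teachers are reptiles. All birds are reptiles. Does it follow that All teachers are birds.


Premise 1: All teachers are reptiles.
Premise 2: All birds are reptiles.
Conclusion: All teachers are birds.
Fallacy: undistributed middle. reptiles is predicate in both.
Counterexample: teachers and birds could be disjoint subsets of reptiles.

Invalid


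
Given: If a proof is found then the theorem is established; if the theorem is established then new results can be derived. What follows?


Hypothetical syllogism: P → Q, Q → R ⊢ P → R
Premise 1: a proof is found → the theorem is established
Premise 2: the theorem is established → new results can be derived
Chain the implications: the middle term (the theorem is established) links the two.
Conclusion: If a proof is found, then new results can be derived.

If a proof is found, then new results can be derived.


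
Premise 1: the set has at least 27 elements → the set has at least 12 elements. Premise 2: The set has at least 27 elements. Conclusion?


Modus ponens: P → Q, P ⊢ Q
P: the set has at least 27 elements
Q: the set has at least 12 elements
We have P → Q and P is true.
By modus ponens, Q must be true.

The set has at least 12 elements


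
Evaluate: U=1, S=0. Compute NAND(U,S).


U AND S = 0
NOT(0) = 1

1


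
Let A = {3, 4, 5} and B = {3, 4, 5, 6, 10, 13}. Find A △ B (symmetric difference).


A = {3, 4, 5}
B = {3, 4, 5, 6, 10, 13}
Operation: symmetric difference
In A only: [], in B only: [6, 10, 13]

{6, 10, 13}


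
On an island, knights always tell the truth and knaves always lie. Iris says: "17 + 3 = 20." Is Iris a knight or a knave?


Statement: "17 + 3 = 20."
Actual: 17 + 3 = 20
Claimed: 20
Statement is TRUE → Iris tells the truth → Knight

Knight


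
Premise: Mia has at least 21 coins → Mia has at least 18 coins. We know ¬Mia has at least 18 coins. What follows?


Modus tollens: P → Q, ¬Q ⊢ ¬P
P: Mia has at least 21 coins
Q: Mia has at least 18 coins
We have P → Q and Q is false.
By modus tollens, P must be false.

It is not the case that Mia has at least 21 coins


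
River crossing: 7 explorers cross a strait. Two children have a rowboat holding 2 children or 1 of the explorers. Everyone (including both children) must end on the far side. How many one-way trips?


Per crossing of one of the explorers: children→, one←, one of the explorers→, one← = 4 trips
7 × 4 = 28, + 1 final children→ = 29
Minimum trips = 29

29


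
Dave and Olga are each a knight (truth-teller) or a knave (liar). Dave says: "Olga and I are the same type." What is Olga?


Dave says: "Olga and I are the same type."
Case 1: Dave is a Knight (truth-teller)
  Statement is true → they ARE the same → Olga is also a Knight
Case 2: Dave is a Knave (liar)
  Statement is false → they are NOT the same → Olga is a Knight
In both cases, Olga is a Knight.

Knight


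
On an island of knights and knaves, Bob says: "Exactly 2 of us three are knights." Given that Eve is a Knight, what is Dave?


Bob claims exactly 2 knights among Bob, Eve, Dave.
Given: Eve is a Knight.

Case 1: Bob is a Knight (tells truth)
  Then exactly 2 of the three are knights.
  Counting Bob, Eve: 2 knight(s) so far. Need 0 more → Dave = Knave.
Case 2: Bob is a Knave (lies)
  Then the count is NOT 2.
  If Dave = Knight, count = 2 = 2 → claim would be true, contradicts lie.
  If Dave = Knave, count = 1 ≠ 2 → lie confirmed ✓

Dave is a Knave.

Knave


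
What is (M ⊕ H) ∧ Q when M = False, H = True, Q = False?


M = False, H = True, Q = False
Step 1: M ⊕ H = False XOR True = True
Step 2: True ∧ Q = True AND False = False
XOR true when exactly one of M,H is true; then AND with Q.

False


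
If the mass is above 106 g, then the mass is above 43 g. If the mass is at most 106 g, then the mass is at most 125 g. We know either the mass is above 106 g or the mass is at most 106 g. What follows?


Constructive dilemma: (P → Q) ∧ (R → S), P ∨ R ⊢ Q ∨ S
Premise 1: the mass is above 106 g → the mass is above 43 g
Premise 2: the mass is at most 106 g → the mass is at most 125 g
Premise 3: the mass is above 106 g ∨ the mass is at most 106 g
Case 1: Assuming the mass is above 106 g, then by Premise 1, the mass is above 43 g.
Case 2: Assuming the mass is at most 106 g, then by Premise 2, the mass is at most 125 g.
Since one of the mass is above 106 g or the mass is at most 106 g must hold, we get the mass is above 43 g or the mass is at most 125 g.

The mass is above 43 g or the mass is at most 125 g.


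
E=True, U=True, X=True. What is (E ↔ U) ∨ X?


E = True, U = True, X = True
Expression: (E ↔ U) ∨ X
Step 1: E ↔ U = (True iff True) (true when values match) = True
Step 2: (True) ∨ X = True OR True = True

True


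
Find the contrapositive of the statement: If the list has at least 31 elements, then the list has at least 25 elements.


Original: If the list has at least 31 elements, then the list has at least 25 elements
Contrapositive: If ¬Q, then ¬P
Negate Q: not (the list has at least 25 elements)
Negate P: not (the list has at least 31 elements)

If not (the list has at least 25 elements), then not (the list has at least 31 elements).


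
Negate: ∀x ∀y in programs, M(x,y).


Original: ∀x ∀y M(x,y)
Rule: ¬∀→∃, ¬∃→∀, negate predicate.
Negation: ∃x ∃y ¬M(x,y)

∃x ∃y ¬M(x,y)


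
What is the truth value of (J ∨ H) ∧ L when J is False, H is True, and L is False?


J = False, H = True, L = False
Step 1: J ∨ H = False OR True = True
Step 2: True ∧ L = True AND False = False
OR is true when at least one operand is true; AND requires both.

False


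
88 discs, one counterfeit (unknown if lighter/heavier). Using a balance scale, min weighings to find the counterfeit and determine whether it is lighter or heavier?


Let n = 88. 176 possibilities (n discs × lighter/heavier); each weighing has 3 outcomes.
Bound for k weighings: say the first weighing puts j discs on each pan. If it tips, the 2j weighed discs remain suspects (each with a known direction) and k-1 weighings give 3^(k-1) outcomes; 3^(k-1) is odd, so 2j ≤ 3^(k-1) - 1. If it balances, the n - 2j unweighed discs remain with direction unknown: 2(n - 2j) ≤ 3^(k-1) - 1 by the same parity argument. Adding, n ≤ (3^(k-1) - 1) + (3^(k-1) - 1)/2 = (3^k - 3)/2, and the classical three-group strategy achieves this (3 discs in 2 weighings, 12 in 3, 39 in 4, 120 in 5).
So we need the smallest k with (3^k - 3)/2 ≥ 88.
k = 4: (3^4 - 3)/2 = 39 < 88 ✗
k = 5: (3^5 - 3)/2 = 120 ≥ 88 ✓

5


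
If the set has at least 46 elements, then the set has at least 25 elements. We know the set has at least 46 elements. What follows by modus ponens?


Modus ponens: P → Q, P ⊢ Q
P: the set has at least 46 elements
Q: the set has at least 25 elements
We have P → Q and P is true.
By modus ponens, Q must be true.

The set has at least 25 elements


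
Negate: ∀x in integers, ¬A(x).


Original: ∀x ¬A(x)
Rule: ¬∀→∃, ¬∃→∀, negate predicate.
Negation: ∃x A(x)

∃x A(x)


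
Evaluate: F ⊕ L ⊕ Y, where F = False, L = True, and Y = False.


F = False, L = True, Y = False
Step 1: F ⊕ L = False XOR True = True
Step 2: True ⊕ Y = True XOR False = True
XOR is true when an odd number of operands are true.

True


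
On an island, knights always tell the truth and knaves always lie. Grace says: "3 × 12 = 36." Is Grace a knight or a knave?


Statement: "3 × 12 = 36."
Actual: 3 × 12 = 36
Claimed: 36
Statement is TRUE → Grace tells the truth → Knight

Knight


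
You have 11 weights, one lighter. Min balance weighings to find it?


Each weighing has 3 outcomes (left heavy / balance / right heavy), so k weighings distinguish at most 3^k cases; splitting into three near-equal groups achieves this.
Need 3^k ≥ 11: 3^2 = 9 < 11 ≤ 3^3 = 27
k = ⌈log₃(11)⌉ = 3

3


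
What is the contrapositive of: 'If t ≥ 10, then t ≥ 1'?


Original: If t ≥ 10, then t ≥ 1
Contrapositive: If ¬Q, then ¬P
Negate Q: not (t ≥ 1)
Negate P: not (t ≥ 10)

If not (t ≥ 1), then not (t ≥ 10).


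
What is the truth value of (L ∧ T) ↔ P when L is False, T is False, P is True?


L = False, T = False, P = True
Step 1: L ∧ T = False AND False = False
Step 2: (False) ↔ P: true when both sides have same truth value.
Result: False ↔ True = False

False


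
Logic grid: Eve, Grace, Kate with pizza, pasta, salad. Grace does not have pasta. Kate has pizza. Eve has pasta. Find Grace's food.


From clues:
  Kate → pizza
  Eve → pasta
By elimination, Grace gets the remaining.

salad


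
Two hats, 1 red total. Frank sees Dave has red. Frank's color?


Total red = 1, Dave = red
Red accounted for: 1
Remaining for Frank: 0
Frank's hat is blue.

blue


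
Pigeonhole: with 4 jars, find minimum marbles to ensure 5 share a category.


Pigeonhole: to guarantee k in one of n categories, need (k-1)×n + 1.
k = 5, n = 4
Minimum = (5-1) × 4 + 1 = 4 × 4 + 1

17


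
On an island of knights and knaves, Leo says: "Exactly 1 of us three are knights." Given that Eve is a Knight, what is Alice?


Leo claims exactly 1 knights among Leo, Eve, Alice.
Given: Eve is a Knight.

Case 1: Leo is a Knight (tells truth)
  Then exactly 1 of the three are knights.
  Counting Leo, Eve: 2 knight(s) so far. Need -1 more → impossible.
Case 2: Leo is a Knave (lies)
  Then the count is NOT 1.
  If Alice = Knave, count = 1 = 1 → claim would be true, contradicts lie.
  If Alice = Knight, count = 2 ≠ 1 → lie confirmed ✓

Alice is a Knight.

Knight


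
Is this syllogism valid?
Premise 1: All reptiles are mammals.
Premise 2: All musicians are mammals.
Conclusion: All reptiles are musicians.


Premise 1: All reptiles are mammals.
Premise 2: All musicians are mammals.
Conclusion: All reptiles are musicians.
Fallacy: undistributed middle. mammals is predicate in both.
Counterexample: reptiles and musicians could be disjoint subsets of mammals.

Invalid


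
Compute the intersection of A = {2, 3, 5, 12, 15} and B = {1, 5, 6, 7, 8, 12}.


A = {2, 3, 5, 12, 15}
B = {1, 5, 6, 7, 8, 12}
Operation: intersection
Elements in both: 5, 12

{5, 12}


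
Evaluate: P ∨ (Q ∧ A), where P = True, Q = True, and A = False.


P = True, Q = True, A = False
Step 1: Q ∧ A = True AND False = False
Step 2: P ∨ False = True OR False = True
AND evaluated first (higher precedence); then OR applied.

True


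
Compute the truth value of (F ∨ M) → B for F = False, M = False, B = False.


F = False, M = False, B = False
Step 1: F ∨ M = False OR False = False
Step 2: (False) → B: false only when antecedent=True and B=False.
Result: True

True


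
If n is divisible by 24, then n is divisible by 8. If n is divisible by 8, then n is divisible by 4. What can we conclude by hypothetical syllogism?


Hypothetical syllogism: P → Q, Q → R ⊢ P → R
Premise 1: n is divisible by 24 → n is divisible by 8
Premise 2: n is divisible by 8 → n is divisible by 4
Chain the implications: the middle term (n is divisible by 8) links the two.
Conclusion: If n is divisible by 24, then n is divisible by 4.

If n is divisible by 24, then n is divisible by 4.


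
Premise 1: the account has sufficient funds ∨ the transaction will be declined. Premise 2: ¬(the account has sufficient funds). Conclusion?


Disjunctive syllogism: P ∨ Q, ¬P ⊢ Q
Disjunction: the account has sufficient funds ∨ the transaction will be declined
We know it is not the case that the account has sufficient funds.
By disjunctive syllogism, the other disjunct must be true.

The transaction will be declined


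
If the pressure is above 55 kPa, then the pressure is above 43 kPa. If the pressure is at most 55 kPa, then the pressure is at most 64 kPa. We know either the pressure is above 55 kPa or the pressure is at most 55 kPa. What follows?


Constructive dilemma: (P → Q) ∧ (R → S), P ∨ R ⊢ Q ∨ S
Premise 1: the pressure is above 55 kPa → the pressure is above 43 kPa
Premise 2: the pressure is at most 55 kPa → the pressure is at most 64 kPa
Premise 3: the pressure is above 55 kPa ∨ the pressure is at most 55 kPa
Case 1: Assuming the pressure is above 55 kPa, then by Premise 1, the pressure is above 43 kPa.
Case 2: Assuming the pressure is at most 55 kPa, then by Premise 2, the pressure is at most 64 kPa.
Since one of the pressure is above 55 kPa or the pressure is at most 55 kPa must hold, we get the pressure is above 43 kPa or the pressure is at most 64 kPa.

The pressure is above 43 kPa or the pressure is at most 64 kPa.


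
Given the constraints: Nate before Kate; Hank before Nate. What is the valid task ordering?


Constraints: Nate before Kate; Hank before Nate
Method: repeatedly schedule the remaining task that has no remaining task required before it.
  Step 1: remaining {Nate, Kate, Hank}; every task except Hank still has a predecessor pending → schedule Hank.
  Step 2: remaining {Nate, Kate}; every task except Nate still has a predecessor pending → schedule Nate.
  Step 3: only Kate remains → schedule Kate.
Resulting order:

Hank → Nate → Kate


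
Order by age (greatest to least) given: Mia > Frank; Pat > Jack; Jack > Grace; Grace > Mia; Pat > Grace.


Constraints: Mia > Frank; Pat > Jack; Jack > Grace; Grace > Mia; Pat > Grace
Method: at each step, the next-highest is the one remaining person who never appears on the smaller side of a constraint between remaining people.
  Step 1: remaining {Jack, Pat, Mia, Frank, Grace}; on the smaller side: {Jack, Mia, Frank, Grace} → Pat is next (Pat > Jack; Pat > Grace).
  Step 2: remaining {Jack, Mia, Frank, Grace}; on the smaller side: {Mia, Frank, Grace} → Jack is next (Jack > Grace).
  Step 3: remaining {Mia, Frank, Grace}; on the smaller side: {Mia, Frank} → Grace is next (Grace > Mia).
  Step 4: remaining {Mia, Frank}; on the smaller side: {Frank} → Mia is next (Mia > Frank).
  Step 5: only Frank remains → lowest.
Final ranking (highest to lowest):

Pat > Jack > Grace > Mia > Frank


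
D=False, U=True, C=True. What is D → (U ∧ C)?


D = False, U = True, C = True
Expression: D → (U ∧ C)
Step 1: U ∧ C = True AND True = True
Step 2: D → (True) = False → True = True

True


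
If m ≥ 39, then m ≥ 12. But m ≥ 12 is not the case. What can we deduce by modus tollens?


Modus tollens: P → Q, ¬Q ⊢ ¬P
P: m ≥ 39
Q: m ≥ 12
We have P → Q and Q is false.
By modus tollens, P must be false.

It is not the case that m ≥ 39


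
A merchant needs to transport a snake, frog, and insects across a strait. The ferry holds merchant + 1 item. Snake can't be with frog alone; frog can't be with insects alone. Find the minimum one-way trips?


1. merchant+frog → 2. merchant ← 3. merchant+snake → 4. merchant+frog ← 5. merchant+insects → 6. merchant ← 7. merchant+frog →
Minimum trips = 7

7


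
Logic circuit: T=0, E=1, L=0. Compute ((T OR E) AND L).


T OR E = 0|1 = 1
1 AND 0 = 0

0


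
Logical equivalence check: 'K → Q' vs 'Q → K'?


Expression 1: K → Q
Expression 2: Q → K
Truth table (K Q | Expr1 Expr2):
  T T |   T     T
  T F |   F     T   ← differ
  F T |   T     F   ← differ
  F F |   T     T
Counterexample: K=T, Q=F gives Expr1 = F but Expr2 = T, so the expressions are NOT logically equivalent.

No


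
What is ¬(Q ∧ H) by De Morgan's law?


De Morgan's law: ¬(P ∧ Q) ≡ ¬P ∨ ¬Q
¬(Q ∧ H) = ¬Q ∨ ¬H

¬Q ∨ ¬H


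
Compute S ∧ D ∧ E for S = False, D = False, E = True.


S = False, D = False, E = True
Step 1: S ∧ D = False AND False = False
Step 2: (False) ∧ E = (False) AND True = False
AND is true only when ALL operands are true.

False


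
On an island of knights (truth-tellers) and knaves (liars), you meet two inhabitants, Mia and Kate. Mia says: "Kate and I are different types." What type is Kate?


Mia says: "Kate and I are different types."
Case 1: Mia is a Knight (truth-teller)
  Statement is true → they ARE different → Kate is a Knave
Case 2: Mia is a Knave (liar)
  Statement is false → they are NOT different → Kate is a Knave
In both cases, Kate is a Knave.

Knave


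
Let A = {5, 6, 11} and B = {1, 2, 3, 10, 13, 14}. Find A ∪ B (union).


A = {5, 6, 11}
B = {1, 2, 3, 10, 13, 14}
Operation: union
All elements combined: 1, 2, 3, 5, 6, 10, 11, 13, 14

{1, 2, 3, 5, 6, 10, 11, 13, 14}


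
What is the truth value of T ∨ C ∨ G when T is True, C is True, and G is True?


T = True, C = True, G = True
Step 1: T ∨ C = True OR True = True
Step 2: True ∨ G = True OR True = True
OR is true when at least one operand is true.

True


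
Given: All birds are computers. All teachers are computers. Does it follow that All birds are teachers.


Premise 1: All birds are computers.
Premise 2: All teachers are computers.
Conclusion: All birds are teachers.
Fallacy: undistributed middle. computers is predicate in both.
Counterexample: birds and teachers could be disjoint subsets of computers.

Invalid


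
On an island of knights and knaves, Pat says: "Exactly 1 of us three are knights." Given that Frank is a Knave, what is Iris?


Pat claims exactly 1 knights among Pat, Frank, Iris.
Given: Frank is a Knave.

Case 1: Pat is a Knight (tells truth)
  Then exactly 1 of the three are knights.
  Counting Pat, Frank: 1 knight(s) so far. Need 0 more → Iris = Knave.
Case 2: Pat is a Knave (lies)
  Then the count is NOT 1.
  If Iris = Knight, count = 1 = 1 → claim would be true, contradicts lie.
  If Iris = Knave, count = 0 ≠ 1 → lie confirmed ✓

Iris is a Knave.

Knave


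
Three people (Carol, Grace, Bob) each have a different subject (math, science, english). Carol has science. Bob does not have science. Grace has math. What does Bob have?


From clues:
  Grace → math
  Carol → science
By elimination, Bob gets the remaining.

english


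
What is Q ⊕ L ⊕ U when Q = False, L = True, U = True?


Q = False, L = True, U = True
Step 1: Q ⊕ L = False XOR True = True
Step 2: True ⊕ U = True XOR True = False
XOR is true when an odd number of operands are true.

False


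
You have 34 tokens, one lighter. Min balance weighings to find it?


Each weighing has 3 outcomes (left heavy / balance / right heavy), so k weighings distinguish at most 3^k cases; splitting into three near-equal groups achieves this.
Need 3^k ≥ 34: 3^3 = 27 < 34 ≤ 3^4 = 81
k = ⌈log₃(34)⌉ = 4

4


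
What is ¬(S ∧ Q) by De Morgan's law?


De Morgan's law: ¬(P ∧ Q) ≡ ¬P ∨ ¬Q
¬(S ∧ Q) = ¬S ∨ ¬Q

¬S ∨ ¬Q


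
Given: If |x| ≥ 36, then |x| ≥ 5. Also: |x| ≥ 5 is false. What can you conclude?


Modus tollens: P → Q, ¬Q ⊢ ¬P
P: |x| ≥ 36
Q: |x| ≥ 5
We have P → Q and Q is false.
By modus tollens, P must be false.

It is not the case that |x| ≥ 36


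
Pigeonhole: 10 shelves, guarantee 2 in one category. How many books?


Pigeonhole: to guarantee k in one of n categories, need (k-1)×n + 1.
k = 2, n = 10
Minimum = (2-1) × 10 + 1 = 1 × 10 + 1

11


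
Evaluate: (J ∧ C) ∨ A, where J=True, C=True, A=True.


J = True, C = True, A = True
Expression: (J ∧ C) ∨ A
Step 1: J ∧ C = True AND True = True
Step 2: (True) ∨ A = True OR True = True

True


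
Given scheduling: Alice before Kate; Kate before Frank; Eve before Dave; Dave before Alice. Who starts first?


Constraints: Alice before Kate; Kate before Frank; Eve before Dave; Dave before Alice
The first task can have nothing scheduled before it, so it must never appear on the right of a 'before'.
Tasks appearing after some 'before': Kate, Frank, Dave, Alice.
The only task not in that list is Eve → it is first.

Eve


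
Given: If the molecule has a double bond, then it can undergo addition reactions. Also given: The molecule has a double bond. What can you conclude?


Modus ponens: P → Q, P ⊢ Q
P: the molecule has a double bond
Q: it can undergo addition reactions
We have P → Q and P is true.
By modus ponens, Q must be true.

It can undergo addition reactions


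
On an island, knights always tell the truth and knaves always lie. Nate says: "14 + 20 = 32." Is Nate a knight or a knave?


Statement: "14 + 20 = 32."
Actual: 14 + 20 = 34
Claimed: 32
Statement is FALSE → Nate lies → Knave

Knave


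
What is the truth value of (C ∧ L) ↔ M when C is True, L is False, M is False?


C = True, L = False, M = False
Step 1: C ∧ L = True AND False = False
Step 2: (False) ↔ M: true when both sides have same truth value.
Result: False ↔ False = True

True


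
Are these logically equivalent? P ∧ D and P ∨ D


Expression 1: P ∧ D
Expression 2: P ∨ D
Truth table (P D | Expr1 Expr2):
  T T |   T     T
  T F |   F     T   ← differ
  F T |   F     T   ← differ
  F F |   F     F
Counterexample: P=T, D=F gives Expr1 = F but Expr2 = T, so the expressions are NOT logically equivalent.

No


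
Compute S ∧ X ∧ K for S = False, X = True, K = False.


S = False, X = True, K = False
Step 1: S ∧ X = False AND True = False
Step 2: (False) ∧ K = (False) AND False = False
AND is true only when ALL operands are true.

False


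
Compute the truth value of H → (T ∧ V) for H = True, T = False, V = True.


H = True, T = False, V = True
Step 1: T ∧ V = False AND True = False
Step 2: H → (False): false only when H=True and consequent=False.
Result: False

False


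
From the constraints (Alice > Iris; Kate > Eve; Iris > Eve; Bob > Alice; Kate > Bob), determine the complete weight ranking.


Constraints: Alice > Iris; Kate > Eve; Iris > Eve; Bob > Alice; Kate > Bob
Method: at each step, the next-highest is the one remaining person who never appears on the smaller side of a constraint between remaining people.
  Step 1: remaining {Kate, Alice, Bob, Eve, Iris}; on the smaller side: {Alice, Bob, Eve, Iris} → Kate is next (Kate > Eve; Kate > Bob).
  Step 2: remaining {Alice, Bob, Eve, Iris}; on the smaller side: {Alice, Eve, Iris} → Bob is next (Bob > Alice).
  Step 3: remaining {Alice, Eve, Iris}; on the smaller side: {Eve, Iris} → Alice is next (Alice > Iris).
  Step 4: remaining {Eve, Iris}; on the smaller side: {Eve} → Iris is next (Iris > Eve).
  Step 5: only Eve remains → lowest.
Final ranking (highest to lowest):

Kate > Bob > Alice > Iris > Eve


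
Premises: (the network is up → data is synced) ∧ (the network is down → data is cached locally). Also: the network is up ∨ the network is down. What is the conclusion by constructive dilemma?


Constructive dilemma: (P → Q) ∧ (R → S), P ∨ R ⊢ Q ∨ S
Premise 1: the network is up → data is synced
Premise 2: the network is down → data is cached locally
Premise 3: the network is up ∨ the network is down
Case 1: Assuming the network is up, then by Premise 1, data is synced.
Case 2: Assuming the network is down, then by Premise 2, data is cached locally.
Since one of the network is up or the network is down must hold, we get data is synced or data is cached locally.

Data is synced or data is cached locally.


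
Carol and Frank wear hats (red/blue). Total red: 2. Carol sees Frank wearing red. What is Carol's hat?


Total red = 2, Frank = red
Red accounted for: 1
Remaining for Carol: 1
Carol's hat is red.

red


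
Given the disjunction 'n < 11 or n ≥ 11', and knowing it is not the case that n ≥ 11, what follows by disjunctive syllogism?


Disjunctive syllogism: P ∨ Q, ¬P ⊢ Q
Disjunction: n < 11 ∨ n ≥ 11
We know it is not the case that n ≥ 11.
By disjunctive syllogism, the other disjunct must be true.

n < 11


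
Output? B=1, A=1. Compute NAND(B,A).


B AND A = 1
NOT(1) = 0

0


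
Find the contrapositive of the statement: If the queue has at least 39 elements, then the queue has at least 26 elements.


Original: If the queue has at least 39 elements, then the queue has at least 26 elements
Contrapositive: If ¬Q, then ¬P
Negate Q: not (the queue has at least 26 elements)
Negate P: not (the queue has at least 39 elements)

If not (the queue has at least 26 elements), then not (the queue has at least 39 elements).


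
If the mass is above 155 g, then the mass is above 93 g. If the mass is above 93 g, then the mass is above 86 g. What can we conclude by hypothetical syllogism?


Hypothetical syllogism: P → Q, Q → R ⊢ P → R
Premise 1: the mass is above 155 g → the mass is above 93 g
Premise 2: the mass is above 93 g → the mass is above 86 g
Chain the implications: the middle term (the mass is above 93 g) links the two.
Conclusion: If the mass is above 155 g, then the mass is above 86 g.

If the mass is above 155 g, then the mass is above 86 g.


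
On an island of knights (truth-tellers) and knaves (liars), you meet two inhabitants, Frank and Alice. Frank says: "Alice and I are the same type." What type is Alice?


Frank says: "Alice and I are the same type."
Case 1: Frank is a Knight (truth-teller)
  Statement is true → they ARE the same → Alice is also a Knight
Case 2: Frank is a Knave (liar)
  Statement is false → they are NOT the same → Alice is a Knight
In both cases, Alice is a Knight.

Knight


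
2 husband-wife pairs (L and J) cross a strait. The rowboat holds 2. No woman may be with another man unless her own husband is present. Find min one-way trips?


Label couples L and J.
1. WL+WJ → (far: WL,WJ; near: HL,HJ)
2. WL ←   (far: WJ; near: HL,HJ,WL)
3. HL+HJ → (far: HL,HJ,WJ; near: WL)
4. HL ←   (far: HJ,WJ; near: HL,WL)  — HL returns, since WL is alone on near bank
5. HL+WL → (far: all four; near: empty)
Every state respects the constraint.
Minimum trips = 5

5


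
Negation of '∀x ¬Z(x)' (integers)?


Original: ∀x ¬Z(x)
Rule: ¬∀→∃, ¬∃→∀, negate predicate.
Negation: ∃x Z(x)

∃x Z(x)


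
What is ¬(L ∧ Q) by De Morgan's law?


De Morgan's law: ¬(P ∧ Q) ≡ ¬P ∨ ¬Q
¬(L ∧ Q) = ¬L ∨ ¬Q

¬L ∨ ¬Q


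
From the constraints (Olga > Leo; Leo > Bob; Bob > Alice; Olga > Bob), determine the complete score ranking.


Constraints: Olga > Leo; Leo > Bob; Bob > Alice; Olga > Bob
Method: at each step, the next-highest is the one remaining person who never appears on the smaller side of a constraint between remaining people.
  Step 1: remaining {Leo, Olga, Bob, Alice}; on the smaller side: {Leo, Bob, Alice} → Olga is next (Olga > Leo; Olga > Bob).
  Step 2: remaining {Leo, Bob, Alice}; on the smaller side: {Bob, Alice} → Leo is next (Leo > Bob).
  Step 3: remaining {Bob, Alice}; on the smaller side: {Alice} → Bob is next (Bob > Alice).
  Step 4: only Alice remains → lowest.
Final ranking (highest to lowest):

Olga > Leo > Bob > Alice


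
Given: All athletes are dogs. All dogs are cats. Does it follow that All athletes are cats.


Premise 1: All athletes are dogs.
Premise 2: All dogs are cats.
Conclusion: All athletes are cats.
Barbara syllogism (AAA-1): All A are B, All B are C → All A are C.
Middle term (dogs) distributed in premise 2.

Valid


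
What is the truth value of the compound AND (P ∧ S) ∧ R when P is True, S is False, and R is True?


P = True, S = False, R = True
Step 1: P ∧ S = True AND False = False
Step 2: False ∧ R = False AND True = False
AND is true only when ALL operands are true.

False


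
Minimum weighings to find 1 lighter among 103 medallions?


Each weighing has 3 outcomes (left heavy / balance / right heavy), so k weighings distinguish at most 3^k cases; splitting into three near-equal groups achieves this.
Need 3^k ≥ 103: 3^4 = 81 < 103 ≤ 3^5 = 243
k = ⌈log₃(103)⌉ = 5

5


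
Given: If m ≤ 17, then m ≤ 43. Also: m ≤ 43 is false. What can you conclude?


Modus tollens: P → Q, ¬Q ⊢ ¬P
P: m ≤ 17
Q: m ≤ 43
We have P → Q and Q is false.
By modus tollens, P must be false.

It is not the case that m ≤ 17


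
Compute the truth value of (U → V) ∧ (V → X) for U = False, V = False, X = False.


U = False, V = False, X = False
Step 1: U → V is false only when U=True and V=False. Result: True
Step 2: V → X is false only when V=True and X=False. Result: True
Step 3: True ∧ True = True

True


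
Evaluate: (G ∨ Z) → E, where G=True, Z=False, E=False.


G = True, Z = False, E = False
Expression: (G ∨ Z) → E
Step 1: G ∨ Z = True OR False = True
Step 2: (True) → E = True → False (false only if antecedent True and consequent False) = False

False


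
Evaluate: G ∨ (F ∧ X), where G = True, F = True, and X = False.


G = True, F = True, X = False
Step 1: F ∧ X = True AND False = False
Step 2: G ∨ False = True OR False = True
AND evaluated first (higher precedence); then OR applied.

True


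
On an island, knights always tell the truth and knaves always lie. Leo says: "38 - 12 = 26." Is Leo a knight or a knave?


Statement: "38 - 12 = 26."
Actual: 38 - 12 = 26
Claimed: 26
Statement is TRUE → Leo tells the truth → Knight

Knight


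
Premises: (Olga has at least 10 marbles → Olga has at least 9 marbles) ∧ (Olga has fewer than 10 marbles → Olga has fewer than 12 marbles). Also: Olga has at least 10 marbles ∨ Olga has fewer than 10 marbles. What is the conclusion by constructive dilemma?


Constructive dilemma: (P → Q) ∧ (R → S), P ∨ R ⊢ Q ∨ S
Premise 1: Olga has at least 10 marbles → Olga has at least 9 marbles
Premise 2: Olga has fewer than 10 marbles → Olga has fewer than 12 marbles
Premise 3: Olga has at least 10 marbles ∨ Olga has fewer than 10 marbles
Case 1: Assuming Olga has at least 10 marbles, then by Premise 1, Olga has at least 9 marbles.
Case 2: Assuming Olga has fewer than 10 marbles, then by Premise 2, Olga has fewer than 12 marbles.
Since one of Olga has at least 10 marbles or Olga has fewer than 10 marbles must hold, we get Olga has at least 9 marbles or Olga has fewer than 12 marbles.

Olga has at least 9 marbles or Olga has fewer than 12 marbles.


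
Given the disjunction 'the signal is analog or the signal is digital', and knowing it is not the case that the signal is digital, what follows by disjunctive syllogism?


Disjunctive syllogism: P ∨ Q, ¬P ⊢ Q
Disjunction: the signal is analog ∨ the signal is digital
We know it is not the case that the signal is digital.
By disjunctive syllogism, the other disjunct must be true.

The signal is analog


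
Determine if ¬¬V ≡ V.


Expression 1: ¬¬V
Expression 2: V
Truth table (V | Expr1 Expr2):
  T |   T     T
  F |   F     F
All 2 rows agree, so the expressions are logically equivalent.

Yes


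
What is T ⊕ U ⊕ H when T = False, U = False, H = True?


T = False, U = False, H = True
Step 1: T ⊕ U = False XOR False = False
Step 2: False ⊕ H = False XOR True = True
XOR is true when an odd number of operands are true.

True


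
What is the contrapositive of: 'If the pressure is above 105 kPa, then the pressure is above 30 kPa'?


Original: If the pressure is above 105 kPa, then the pressure is above 30 kPa
Contrapositive: If ¬Q, then ¬P
Negate Q: not (the pressure is above 30 kPa)
Negate P: not (the pressure is above 105 kPa)

If not (the pressure is above 30 kPa), then not (the pressure is above 105 kPa).


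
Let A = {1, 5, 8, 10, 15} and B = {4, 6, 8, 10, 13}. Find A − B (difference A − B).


A = {1, 5, 8, 10, 15}
B = {4, 6, 8, 10, 13}
Operation: difference A − B
In A but not B: 1, 5, 15

{1, 5, 15}


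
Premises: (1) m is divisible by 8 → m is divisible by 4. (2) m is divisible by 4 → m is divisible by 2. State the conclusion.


Hypothetical syllogism: P → Q, Q → R ⊢ P → R
Premise 1: m is divisible by 8 → m is divisible by 4
Premise 2: m is divisible by 4 → m is divisible by 2
Chain the implications: the middle term (m is divisible by 4) links the two.
Conclusion: If m is divisible by 8, then m is divisible by 2.

If m is divisible by 8, then m is divisible by 2.


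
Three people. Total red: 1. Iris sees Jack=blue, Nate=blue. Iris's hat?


Total red = 1, seen red = 0
Own red = 1 - 0 = 1
Iris's hat is red.

red


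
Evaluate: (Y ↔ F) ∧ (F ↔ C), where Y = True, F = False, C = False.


Y = True, F = False, C = False
Step 1: Y ↔ F is true when Y and F have the same value. Result: False
Step 2: F ↔ C is true when F and C have the same value. Result: True
Step 3: False ∧ True = False

False


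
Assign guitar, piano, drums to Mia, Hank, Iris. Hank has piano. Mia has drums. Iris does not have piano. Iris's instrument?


From clues:
  Hank → piano
  Mia → drums
By elimination, Iris gets the remaining.

guitar


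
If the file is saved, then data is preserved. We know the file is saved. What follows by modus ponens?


Modus ponens: P → Q, P ⊢ Q
P: the file is saved
Q: data is preserved
We have P → Q and P is true.
By modus ponens, Q must be true.

Data is preserved


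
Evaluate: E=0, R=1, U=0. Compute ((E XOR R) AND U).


E XOR R = 0^1 = 1
1 AND 0 = 0

0


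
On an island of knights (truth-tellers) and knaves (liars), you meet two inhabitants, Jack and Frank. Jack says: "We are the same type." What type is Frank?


Jack says: "We are the same type."
Case 1: Jack is a Knight (truth-teller)
  Statement is true → they ARE the same → Frank is also a Knight
Case 2: Jack is a Knave (liar)
  Statement is false → they are NOT the same → Frank is a Knight
In both cases, Frank is a Knight.

Knight


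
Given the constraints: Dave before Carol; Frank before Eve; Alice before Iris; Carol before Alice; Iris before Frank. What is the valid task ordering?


Constraints: Dave before Carol; Frank before Eve; Alice before Iris; Carol before Alice; Iris before Frank
Method: repeatedly schedule the remaining task that has no remaining task required before it.
  Step 1: remaining {Iris, Frank, Eve, Dave, Alice, Carol}; every task except Dave still has a predecessor pending → schedule Dave.
  Step 2: remaining {Iris, Frank, Eve, Alice, Carol}; every task except Carol still has a predecessor pending → schedule Carol.
  Step 3: remaining {Iris, Frank, Eve, Alice}; every task except Alice still has a predecessor pending → schedule Alice.
  Step 4: remaining {Iris, Frank, Eve}; every task except Iris still has a predecessor pending → schedule Iris.
  Step 5: remaining {Frank, Eve}; every task except Frank still has a predecessor pending → schedule Frank.
  Step 6: only Eve remains → schedule Eve.
Resulting order:

Dave → Carol → Alice → Iris → Frank → Eve


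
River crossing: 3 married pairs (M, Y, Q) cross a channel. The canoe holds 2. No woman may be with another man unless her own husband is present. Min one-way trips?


Label couples M, Y, Q (H = husband, W = wife).
Counting alone: 6 people, the canoe carries 2 and someone must bring it back, so each round trip nets at most +1 on the far side until the last crossing → at least 9 trips. The jealousy constraint makes 9 impossible; the shortest valid schedule has 11:
1. WM+WY →  (far: WM,WY; near: HM,HY,HQ,WQ)
2. WM ←       (far: WY; near: HM,HY,HQ,WM,WQ)
3. WM+WQ →  (far: WM,WY,WQ; near: HM,HY,HQ)
4. WM ←       (far: WY,WQ; near: HM,HY,HQ,WM)
5. HY+HQ →  (far: HY,WY,HQ,WQ; near: HM,WM)
6. HY+WY ←  (far: HQ,WQ; near: HM,WM,HY,WY)
7. HM+HY →  (far: HM,HY,HQ,WQ; near: WM,WY)
8. WQ ←       (far: HM,HY,HQ; near: WM,WY,WQ)
9. WM+WY →  (far: HM,WM,HY,WY,HQ; near: WQ)
10. HQ ←      (far: HM,WM,HY,WY; near: HQ,WQ)
11. HQ+WQ → (far: all six; near: empty)
In every state each wife is either with her husband or with no other man.
Minimum trips = 11

11


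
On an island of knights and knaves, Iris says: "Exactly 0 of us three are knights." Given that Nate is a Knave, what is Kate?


Iris claims exactly 0 knights among Iris, Nate, Kate.
Given: Nate is a Knave.

Case 1: Iris is a Knight (tells truth)
  Then exactly 0 of the three are knights.
  Counting Iris, Nate: 1 knight(s) so far. Need -1 more → impossible.
Case 2: Iris is a Knave (lies)
  Then the count is NOT 0.
  If Kate = Knave, count = 0 = 0 → claim would be true, contradicts lie.
  If Kate = Knight, count = 1 ≠ 0 → lie confirmed ✓

Kate is a Knight.

Knight
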